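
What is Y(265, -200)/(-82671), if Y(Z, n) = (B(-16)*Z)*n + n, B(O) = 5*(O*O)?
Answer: 1330200/1621 ≈ 820.60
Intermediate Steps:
B(O) = 5*O²
Y(Z, n) = n + 1280*Z*n (Y(Z, n) = ((5*(-16)²)*Z)*n + n = ((5*256)*Z)*n + n = (1280*Z)*n + n = 1280*Z*n + n = n + 1280*Z*n)
Y(265, -200)/(-82671) = -200*(1 + 1280*265)/(-82671) = -200*(1 + 339200)*(-1/82671) = -200*339201*(-1/82671) = -67840200*(-1/82671) = 1330200/1621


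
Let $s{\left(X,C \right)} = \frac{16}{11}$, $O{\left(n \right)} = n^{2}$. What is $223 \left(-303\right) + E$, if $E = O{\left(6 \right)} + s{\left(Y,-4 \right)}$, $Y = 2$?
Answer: $- \frac{742847}{11} \approx -67532.0$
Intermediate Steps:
$s{\left(X,C \right)} = \frac{16}{11}$ ($s{\left(X,C \right)} = 16 \cdot \frac{1}{11} = \frac{16}{11}$)
$E = \frac{412}{11}$ ($E = 6^{2} + \frac{16}{11} = 36 + \frac{16}{11} = \frac{412}{11} \approx 37.455$)
$223 \left(-303\right) + E = 223 \left(-303\right) + \frac{412}{11} = -67569 + \frac{412}{11} = - \frac{742847}{11}$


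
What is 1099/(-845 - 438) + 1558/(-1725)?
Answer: -3894689/2213175 ≈ -1.7598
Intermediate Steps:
1099/(-845 - 438) + 1558/(-1725) = 1099/(-1283) + 1558*(-1/1725) = 1099*(-1/1283) - 1558/1725 = -1099/1283 - 1558/1725 = -3894689/2213175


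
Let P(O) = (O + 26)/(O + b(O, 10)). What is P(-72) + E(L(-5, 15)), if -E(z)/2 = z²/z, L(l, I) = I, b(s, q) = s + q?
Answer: -1987/67 ≈ -29.657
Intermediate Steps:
b(s, q) = q + s
P(O) = (26 + O)/(10 + 2*O) (P(O) = (O + 26)/(O + (10 + O)) = (26 + O)/(10 + 2*O))
E(z) = -2*z (E(z) = -2*z²/z = -2*z)
P(-72) + E(L(-5, 15)) = (26 - 72)/(2*(5 - 72)) - 2*15 = (½)*(-46)/(-67) - 30 = (½)*(-1/67)*(-46) - 30 = 23/67 - 30 = -1987/67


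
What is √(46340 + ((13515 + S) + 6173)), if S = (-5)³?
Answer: √65903 ≈ 256.72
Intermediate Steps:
S = -125
√(46340 + ((13515 + S) + 6173)) = √(46340 + ((13515 - 125) + 6173)) = √(46340 + (13390 + 6173)) = √(46340 + 19563) = √65903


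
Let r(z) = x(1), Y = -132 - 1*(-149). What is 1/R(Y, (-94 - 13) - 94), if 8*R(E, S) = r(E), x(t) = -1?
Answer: -8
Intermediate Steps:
Y = 17 (Y = -132 + 149 = 17)
r(z) = -1
R(E, S) = -⅛ (R(E, S) = (⅛)*(-1) = -⅛)
1/R(Y, (-94 - 13) - 94) = 1/(-⅛) = -8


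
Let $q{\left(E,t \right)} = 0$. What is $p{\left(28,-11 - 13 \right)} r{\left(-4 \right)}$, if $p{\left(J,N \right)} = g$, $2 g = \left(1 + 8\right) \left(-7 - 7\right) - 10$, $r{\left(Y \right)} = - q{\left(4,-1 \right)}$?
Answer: $0$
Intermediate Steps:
$r{\left(Y \right)} = 0$ ($r{\left(Y \right)} = \left(-1\right) 0 = 0$)
$g = -68$ ($g = \frac{\left(1 + 8\right) \left(-7 - 7\right) - 10}{2} = \frac{9 \left(-14\right) - 10}{2} = \frac{-126 - 10}{2} = \frac{1}{2} \left(-136\right) = -68$)
$p{\left(J,N \right)} = -68$
$p{\left(28,-11 - 13 \right)} r{\left(-4 \right)} = \left(-68\right) 0 = 0$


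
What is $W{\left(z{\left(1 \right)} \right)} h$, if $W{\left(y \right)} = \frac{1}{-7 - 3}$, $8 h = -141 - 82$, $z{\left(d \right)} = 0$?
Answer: $\frac{223}{80} \approx 2.7875$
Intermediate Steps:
$h = - \frac{223}{8}$ ($h = \frac{-141 - 82}{8} = \frac{1}{8} \left(-223\right) = - \frac{223}{8} \approx -27.875$)
$W{\left(y \right)} = - \frac{1}{10}$ ($W{\left(y \right)} = \frac{1}{-10} = - \frac{1}{10}$)
$W{\left(z{\left(1 \right)} \right)} h = \left(- \frac{1}{10}\right) \left(- \frac{223}{8}\right) = \frac{223}{80}$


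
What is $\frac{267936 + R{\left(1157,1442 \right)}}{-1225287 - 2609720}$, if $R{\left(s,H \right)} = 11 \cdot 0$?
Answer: $- \frac{267936}{3835007} \approx -0.069866$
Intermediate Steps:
$R{\left(s,H \right)} = 0$
$\frac{267936 + R{\left(1157,1442 \right)}}{-1225287 - 2609720} = \frac{267936 + 0}{-1225287 - 2609720} = \frac{267936}{-3835007} = 267936 \left(- \frac{1}{3835007}\right) = - \frac{267936}{3835007}$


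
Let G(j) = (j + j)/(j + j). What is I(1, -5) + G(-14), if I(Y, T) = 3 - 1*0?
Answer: 4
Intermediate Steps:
I(Y, T) = 3 (I(Y, T) = 3 + 0 = 3)
G(j) = 1 (G(j) = (2*j)/((2*j)) = (2*j)*(1/(2*j)) = 1)
I(1, -5) + G(-14) = 3 + 1 = 4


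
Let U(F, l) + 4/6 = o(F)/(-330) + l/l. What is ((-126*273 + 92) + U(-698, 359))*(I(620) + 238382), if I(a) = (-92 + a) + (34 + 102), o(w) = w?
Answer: -451006972652/55 ≈ -8.2001e+9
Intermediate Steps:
I(a) = 44 + a (I(a) = (-92 + a) + 136 = 44 + a)
U(F, l) = ⅓ - F/330 (U(F, l) = -⅔ + (F/(-330) + l/l) = -⅔ + (F*(-1/330) + 1) = -⅔ + (-F/330 + 1) = -⅔ + (1 - F/330) = ⅓ - F/330)
((-126*273 + 92) + U(-698, 359))*(I(620) + 238382) = ((-126*273 + 92) + (⅓ - 1/330*(-698)))*((44 + 620) + 238382) = ((-34398 + 92) + (⅓ + 349/165))*(664 + 238382) = (-34306 + 404/165)*239046 = -5660086/165*239046 = -451006972652/55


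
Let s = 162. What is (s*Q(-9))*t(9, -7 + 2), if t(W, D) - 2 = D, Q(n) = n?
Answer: 4374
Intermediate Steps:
t(W, D) = 2 + D
(s*Q(-9))*t(9, -7 + 2) = (162*(-9))*(2 + (-7 + 2)) = -1458*(2 - 5) = -1458*(-3) = 4374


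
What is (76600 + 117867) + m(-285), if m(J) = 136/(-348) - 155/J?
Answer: 321454204/1653 ≈ 1.9447e+5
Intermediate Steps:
m(J) = -34/87 - 155/J (m(J) = 136*(-1/348) - 155/J = -34/87 - 155/J)
(76600 + 117867) + m(-285) = (76600 + 117867) + (-34/87 - 155/(-285)) = 194467 + (-34/87 - 155*(-1/285)) = 194467 + (-34/87 + 31/57) = 194467 + 253/1653 = 321454204/1653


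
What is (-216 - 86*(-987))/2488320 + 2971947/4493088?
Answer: 4499749391/6470046720 ≈ 0.69547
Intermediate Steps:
(-216 - 86*(-987))/2488320 + 2971947/4493088 = (-216 + 84882)*(1/2488320) + 2971947*(1/4493088) = 84666*(1/2488320) + 990649/1497696 = 14111/414720 + 990649/1497696 = 4499749391/6470046720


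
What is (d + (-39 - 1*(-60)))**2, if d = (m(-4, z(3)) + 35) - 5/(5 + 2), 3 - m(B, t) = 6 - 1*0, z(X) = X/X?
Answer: 133956/49 ≈ 2733.8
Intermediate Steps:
z(X) = 1
m(B, t) = -3 (m(B, t) = 3 - (6 - 1*0) = 3 - (6 + 0) = 3 - 1*6 = 3 - 6 = -3)
d = 219/7 (d = (-3 + 35) - 5/(5 + 2) = 32 - 5/7 = 219/7 ≈ 31.286)
(d + (-39 - 1*(-60)))**2 = (219/7 + (-39 - 1*(-60)))**2 = (219/7 + (-39 + 60))**2 = (219/7 + 21)**2 = (366/7)**2 = 133956/49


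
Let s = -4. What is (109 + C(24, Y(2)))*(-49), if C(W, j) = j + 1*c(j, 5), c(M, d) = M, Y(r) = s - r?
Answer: -4753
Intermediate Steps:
Y(r) = -4 - r
C(W, j) = 2*j (C(W, j) = j + 1*j = j + j = 2*j)
(109 + C(24, Y(2)))*(-49) = (109 + 2*(-4 - 1*2))*(-49) = (109 + 2*(-4 - 2))*(-49) = (109 + 2*(-6))*(-49) = (109 - 12)*(-49) = 97*(-49) = -4753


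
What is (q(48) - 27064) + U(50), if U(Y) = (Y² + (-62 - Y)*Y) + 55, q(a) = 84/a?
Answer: -120429/4 ≈ -30107.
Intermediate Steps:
U(Y) = 55 + Y² + Y*(-62 - Y) (U(Y) = (Y² + Y*(-62 - Y)) + 55 = 55 + Y² + Y*(-62 - Y))
(q(48) - 27064) + U(50) = (84/48 - 27064) + (55 - 62*50) = (84*(1/48) - 27064) + (55 - 3100) = (7/4 - 27064) - 3045 = -108249/4 - 3045 = -120429/4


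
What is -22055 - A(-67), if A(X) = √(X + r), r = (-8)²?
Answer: -22055 - I*√3 ≈ -22055.0 - 1.732*I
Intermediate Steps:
r = 64
A(X) = √(64 + X) (A(X) = √(X + 64) = √(64 + X))
-22055 - A(-67) = -22055 - √(64 - 67) = -22055 - √(-3) = -22055 - I*√3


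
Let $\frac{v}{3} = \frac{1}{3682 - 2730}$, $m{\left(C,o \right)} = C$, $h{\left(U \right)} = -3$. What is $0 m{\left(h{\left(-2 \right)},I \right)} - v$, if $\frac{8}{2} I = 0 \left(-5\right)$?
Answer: $- \frac{3}{952} \approx -0.0031513$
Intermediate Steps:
$I = 0$ ($I = \frac{0 \left(-5\right)}{4} = \frac{1}{4} \cdot 0 = 0$)
$v = \frac{3}{952}$ ($v = \frac{3}{3682 - 2730} = \frac{3}{952} \approx 0.0031513$)
$0 m{\left(h{\left(-2 \right)},I \right)} - v = 0 \left(-3\right) - \frac{3}{952} = 0 - \frac{3}{952} = - \frac{3}{952}$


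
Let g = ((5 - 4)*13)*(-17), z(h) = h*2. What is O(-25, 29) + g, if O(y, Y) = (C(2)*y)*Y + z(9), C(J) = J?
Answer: -1653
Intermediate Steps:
z(h) = 2*h
O(y, Y) = 18 + 2*Y*y (O(y, Y) = (2*y)*Y + 2*9 = 2*Y*y + 18 = 18 + 2*Y*y)
g = -221 (g = (1*13)*(-17) = 13*(-17) = -221)
O(-25, 29) + g = (18 + 2*29*(-25)) - 221 = (18 - 1450) - 221 = -1432 - 221 = -1653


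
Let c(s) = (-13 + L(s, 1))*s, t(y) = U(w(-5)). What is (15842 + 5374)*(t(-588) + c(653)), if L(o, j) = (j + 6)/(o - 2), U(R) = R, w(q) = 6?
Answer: -5574617152/31 ≈ -1.7983e+8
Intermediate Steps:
t(y) = 6
L(o, j) = (6 + j)/(-2 + o)
c(s) = s*(-13 + 7/(-2 + s)) (c(s) = (-13 + (6 + 1)/(-2 + s))*s = (-13 + 7/(-2 + s))*s = s*(-13 + 7/(-2 + s)))
(15842 + 5374)*(t(-588) + c(653)) = (15842 + 5374)*(6 + 653*(33 - 13*653)/(-2 + 653)) = 21216*(6 + 653*(33 - 8489)/651) = 21216*(6 + 653*(1/651)*(-8456)) = 21216*(6 - 788824/93) = 21216*(-788266/93) = -5574617152/31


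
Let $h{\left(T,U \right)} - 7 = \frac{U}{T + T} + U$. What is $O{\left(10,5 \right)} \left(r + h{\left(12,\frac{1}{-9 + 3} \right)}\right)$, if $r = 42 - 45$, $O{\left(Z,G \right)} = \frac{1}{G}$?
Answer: $\frac{551}{720} \approx 0.76528$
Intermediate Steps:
$h{\left(T,U \right)} = 7 + U + \frac{U}{2 T}$ ($h{\left(T,U \right)} = 7 + \left(\frac{U}{T + T} + U\right) = 7 + \left(\frac{U}{2 T} + U\right) = 7 + \left(U + \frac{U}{2 T}\right) = 7 + U + \frac{U}{2 T}$)
$r = -3$
$O{\left(10,5 \right)} \left(r + h{\left(12,\frac{1}{-9 + 3} \right)}\right) = \frac{-3 + \left(7 + \frac{1}{-9 + 3} + \frac{1}{2 \left(-9 + 3\right) 12}\right)}{5} = \frac{-3 + \left(7 + \frac{1}{-6} + \frac{1}{2} \frac{1}{-6} \cdot \frac{1}{12}\right)}{5} = \frac{-3 + \left(7 - \frac{1}{6} + \frac{1}{2} \left(- \frac{1}{6}\right) \frac{1}{12}\right)}{5} = \frac{-3 - - \frac{983}{144}}{5} = \frac{-3 + \frac{983}{144}}{5} = \frac{1}{5} \cdot \frac{551}{144} = \frac{551}{720}$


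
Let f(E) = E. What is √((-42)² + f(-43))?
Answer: √1721 ≈ 41.485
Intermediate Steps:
√((-42)² + f(-43)) = √((-42)² - 43) = √(1764 - 43) = √1721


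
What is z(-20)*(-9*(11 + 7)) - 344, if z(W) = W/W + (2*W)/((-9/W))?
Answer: 13894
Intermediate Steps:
z(W) = 1 - 2*W**2/9 (z(W) = 1 + (2*W)*(-W/9) = 1 - 2*W**2/9)
z(-20)*(-9*(11 + 7)) - 344 = (1 - 2/9*(-20)**2)*(-9*(11 + 7)) - 344 = (1 - 2/9*400)*(-9*18) - 344 = (1 - 800/9)*(-162) - 344 = -791/9*(-162) - 344 = 14238 - 344 = 13894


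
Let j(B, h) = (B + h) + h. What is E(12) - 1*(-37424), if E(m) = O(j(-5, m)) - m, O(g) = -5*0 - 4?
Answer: 37408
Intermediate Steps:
j(B, h) = B + 2*h
O(g) = -4 (O(g) = 0 - 4 = -4)
E(m) = -4 - m
E(12) - 1*(-37424) = (-4 - 1*12) - 1*(-37424) = (-4 - 12) + 37424 = -16 + 37424 = 37408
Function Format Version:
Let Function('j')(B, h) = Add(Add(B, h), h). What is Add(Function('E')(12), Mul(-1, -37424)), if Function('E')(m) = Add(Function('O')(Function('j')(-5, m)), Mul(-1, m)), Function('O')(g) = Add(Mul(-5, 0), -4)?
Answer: 37408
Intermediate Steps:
Function('j')(B, h) = Add(B, Mul(2, h))
Function('O')(g) = -4 (Function('O')(g) = Add(0, -4) = -4)
Function('E')(m) = Add(-4, Mul(-1, m))
Add(Function('E')(12), Mul(-1, -37424)) = Add(Add(-4, Mul(-1, 12)), Mul(-1, -37424)) = Add(Add(-4, -12), 37424) = Add(-16, 37424) = 37408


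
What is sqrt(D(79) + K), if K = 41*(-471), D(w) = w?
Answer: 4*I*sqrt(1202) ≈ 138.68*I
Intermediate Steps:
K = -19311
sqrt(D(79) + K) = sqrt(79 - 19311) = sqrt(-19232) = 4*I*sqrt(1202)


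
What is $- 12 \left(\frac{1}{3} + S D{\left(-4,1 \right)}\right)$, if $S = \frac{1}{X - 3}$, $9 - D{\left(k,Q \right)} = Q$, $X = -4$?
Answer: $\frac{68}{7} \approx 9.7143$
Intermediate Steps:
$D{\left(k,Q \right)} = 9 - Q$
$S = - \frac{1}{7}$ ($S = \frac{1}{-4 - 3} = \frac{1}{-7} = - \frac{1}{7} \approx -0.14286$)
$- 12 \left(\frac{1}{3} + S D{\left(-4,1 \right)}\right) = - 12 \left(\frac{1}{3} - \frac{9 - 1}{7}\right) = - 12 \left(\frac{1}{3} - \frac{8}{7}\right) = \left(-12\right) \left(- \frac{17}{21}\right) = \frac{68}{7}$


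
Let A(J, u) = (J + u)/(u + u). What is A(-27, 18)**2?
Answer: 1/16 ≈ 0.062500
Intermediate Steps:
A(J, u) = (J + u)/(2*u) (A(J, u) = (J + u)/((2*u)) = (J + u)*(1/(2*u)) = (J + u)/(2*u))
A(-27, 18)**2 = ((1/2)*(-27 + 18)/18)**2 = ((1/2)*(1/18)*(-9))**2 = (-1/4)**2 = 1/16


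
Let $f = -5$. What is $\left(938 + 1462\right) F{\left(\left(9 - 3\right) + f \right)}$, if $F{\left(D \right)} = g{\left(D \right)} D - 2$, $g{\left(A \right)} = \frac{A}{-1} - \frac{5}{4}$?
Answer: $-10200$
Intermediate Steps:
$g{\left(A \right)} = - \frac{5}{4} - A$ ($g{\left(A \right)} = A \left(-1\right) - \frac{5}{4} = - A - \frac{5}{4} = - \frac{5}{4} - A$)
$F{\left(D \right)} = -2 + D \left(- \frac{5}{4} - D\right)$ ($F{\left(D \right)} = \left(- \frac{5}{4} - D\right) D - 2 = D \left(- \frac{5}{4} - D\right) - 2 = -2 + D \left(- \frac{5}{4} - D\right)$)
$\left(938 + 1462\right) F{\left(\left(9 - 3\right) + f \right)} = \left(938 + 1462\right) \left(-2 - \frac{\left(\left(9 - 3\right) - 5\right) \left(5 + 4 \left(\left(9 - 3\right) - 5\right)\right)}{4}\right) = 2400 \left(-2 - \frac{\left(6 - 5\right) \left(5 + 4 \left(6 - 5\right)\right)}{4}\right) = 2400 \left(-2 - \frac{5 + 4 \cdot 1}{4}\right) = 2400 \left(-2 - \frac{5 + 4}{4}\right) = 2400 \left(-2 - \frac{1}{4} \cdot 9\right) = 2400 \left(-2 - \frac{9}{4}\right) = 2400 \left(- \frac{17}{4}\right) = -10200$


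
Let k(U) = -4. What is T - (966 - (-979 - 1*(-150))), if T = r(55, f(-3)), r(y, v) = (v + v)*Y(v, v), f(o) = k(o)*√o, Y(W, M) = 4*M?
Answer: -2179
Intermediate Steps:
f(o) = -4*√o
r(y, v) = 8*v² (r(y, v) = (v + v)*(4*v) = (2*v)*(4*v) = 8*v²)
T = -384 (T = 8*(-4*I*√3)² = 8*(-48) = -384)
T - (966 - (-979 - 1*(-150))) = -384 - (966 - (-979 - 1*(-150))) = -384 - (966 - (-979 + 150)) = -384 - (966 - 1*(-829)) = -384 - (966 + 829) = -384 - 1*1795 = -384 - 1795 = -2179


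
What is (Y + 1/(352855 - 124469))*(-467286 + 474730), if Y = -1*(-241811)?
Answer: 205552091508934/114193 ≈ 1.8000e+9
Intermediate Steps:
Y = 241811
(Y + 1/(352855 - 124469))*(-467286 + 474730) = (241811 + 1/(352855 - 124469))*(-467286 + 474730) = (241811 + 1/228386)*7444 = (55226247047/228386)*7444 = 205552091508934/114193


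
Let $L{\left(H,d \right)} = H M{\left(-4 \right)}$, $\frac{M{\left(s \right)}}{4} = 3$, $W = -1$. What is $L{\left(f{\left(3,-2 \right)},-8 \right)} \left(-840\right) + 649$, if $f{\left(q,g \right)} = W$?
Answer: $10729$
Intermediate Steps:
$M{\left(s \right)} = 12$ ($M{\left(s \right)} = 4 \cdot 3 = 12$)
$f{\left(q,g \right)} = -1$
$L{\left(H,d \right)} = 12 H$ ($L{\left(H,d \right)} = H 12 = 12 H$)
$L{\left(f{\left(3,-2 \right)},-8 \right)} \left(-840\right) + 649 = 12 \left(-1\right) \left(-840\right) + 649 = \left(-12\right) \left(-840\right) + 649 = 10080 + 649 = 10729$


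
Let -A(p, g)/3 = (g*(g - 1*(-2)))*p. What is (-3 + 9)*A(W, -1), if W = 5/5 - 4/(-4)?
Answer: 36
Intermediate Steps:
W = 2 (W = 5*(⅕) - 4*(-¼) = 1 + 1 = 2)
A(p, g) = -3*g*p*(2 + g) (A(p, g) = -3*g*(g - 1*(-2))*p = -3*g*(g + 2)*p = -3*g*(2 + g)*p = -3*g*p*(2 + g))
(-3 + 9)*A(W, -1) = (-3 + 9)*(-3*(-1)*2*(2 - 1)) = 6*(-3*(-1)*2*1) = 6*6 = 36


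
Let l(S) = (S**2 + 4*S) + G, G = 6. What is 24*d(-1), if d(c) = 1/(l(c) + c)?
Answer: 12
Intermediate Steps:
l(S) = 6 + S**2 + 4*S (l(S) = (S**2 + 4*S) + 6 = 6 + S**2 + 4*S)
d(c) = 1/(6 + c**2 + 5*c) (d(c) = 1/((6 + c**2 + 4*c) + c) = 1/(6 + c**2 + 5*c))
24*d(-1) = 24/(6 + (-1)**2 + 5*(-1)) = 24/(6 + 1 - 5) = 24/2 = 24*(1/2) = 12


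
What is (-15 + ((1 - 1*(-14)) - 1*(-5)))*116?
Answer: 580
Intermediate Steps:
(-15 + ((1 - 1*(-14)) - 1*(-5)))*116 = (-15 + ((1 + 14) + 5))*116 = (-15 + (15 + 5))*116 = (-15 + 20)*116 = 5*116 = 580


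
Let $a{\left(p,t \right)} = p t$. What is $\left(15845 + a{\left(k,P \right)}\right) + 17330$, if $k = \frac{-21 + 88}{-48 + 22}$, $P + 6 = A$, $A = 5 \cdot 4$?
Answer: $\frac{430806}{13} \approx 33139.0$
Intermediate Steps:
$A = 20$
$P = 14$ ($P = -6 + 20 = 14$)
$k = - \frac{67}{26}$ ($k = \frac{67}{-26} = 67 \left(- \frac{1}{26}\right) = - \frac{67}{26} \approx -2.5769$)
$\left(15845 + a{\left(k,P \right)}\right) + 17330 = \left(15845 - \frac{469}{13}\right) + 17330 = \frac{205516}{13} + 17330 = \frac{430806}{13}$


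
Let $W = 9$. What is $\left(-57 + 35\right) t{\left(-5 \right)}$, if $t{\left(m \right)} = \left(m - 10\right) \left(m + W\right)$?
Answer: $1320$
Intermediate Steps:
$t{\left(m \right)} = \left(-10 + m\right) \left(9 + m\right)$ ($t{\left(m \right)} = \left(m - 10\right) \left(m + 9\right) = \left(-10 + m\right) \left(9 + m\right)$)
$\left(-57 + 35\right) t{\left(-5 \right)} = \left(-57 + 35\right) \left(-90 + \left(-5\right)^{2} - -5\right) = - 22 \left(-90 + 25 + 5\right) = \left(-22\right) \left(-60\right) = 1320$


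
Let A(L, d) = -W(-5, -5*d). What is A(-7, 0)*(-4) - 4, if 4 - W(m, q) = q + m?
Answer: 32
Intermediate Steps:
W(m, q) = 4 - m - q (W(m, q) = 4 - (q + m) = 4 - (m + q) = 4 + (-m - q) = 4 - m - q)
A(L, d) = -9 - 5*d (A(L, d) = -(4 - 1*(-5) - (-5)*d) = -(4 + 5 + 5*d) = -(9 + 5*d) = -9 - 5*d)
A(-7, 0)*(-4) - 4 = (-9 - 5*0)*(-4) - 4 = (-9 + 0)*(-4) - 4 = -9*(-4) - 4 = 36 - 4 = 32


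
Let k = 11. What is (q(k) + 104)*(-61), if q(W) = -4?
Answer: -6100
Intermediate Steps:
(q(k) + 104)*(-61) = (-4 + 104)*(-61) = 100*(-61) = -6100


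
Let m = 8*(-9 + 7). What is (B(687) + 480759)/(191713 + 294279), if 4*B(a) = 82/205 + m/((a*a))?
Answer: 2269033916639/2293731582480 ≈ 0.98923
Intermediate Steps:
m = -16 (m = 8*(-2) = -16)
B(a) = ⅒ - 4/a² (B(a) = (82/205 - 16/a²)/4 = (82*(1/205) - 16/a²)/4 = (⅖ - 16/a²)/4 = ⅒ - 4/a²)
(B(687) + 480759)/(191713 + 294279) = ((⅒ - 4/687²) + 480759)/(191713 + 294279) = ((⅒ - 4*1/471969) + 480759)/485992 = ((⅒ - 4/471969) + 480759)*(1/485992) = (471929/4719690 + 480759)*(1/485992) = (2269033916639/4719690)*(1/485992) = 2269033916639/2293731582480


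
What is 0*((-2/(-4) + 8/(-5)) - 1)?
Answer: 0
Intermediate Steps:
0*((-2/(-4) + 8/(-5)) - 1) = 0*((-2*(-¼) + 8*(-⅕)) - 1) = 0*((½ - 8/5) - 1) = 0*(-11/10 - 1) = 0*(-21/10) = 0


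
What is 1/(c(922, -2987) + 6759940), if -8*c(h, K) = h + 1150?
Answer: 1/6759681 ≈ 1.4794e-7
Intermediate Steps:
c(h, K) = -575/4 - h/8 (c(h, K) = -(h + 1150)/8 = -(1150 + h)/8 = -575/4 - h/8)
1/(c(922, -2987) + 6759940) = 1/((-575/4 - ⅛*922) + 6759940) = 1/((-575/4 - 461/4) + 6759940) = 1/(-259 + 6759940) = 1/6759681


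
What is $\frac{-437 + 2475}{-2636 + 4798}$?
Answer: $\frac{1019}{1081} \approx 0.94265$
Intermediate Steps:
$\frac{-437 + 2475}{-2636 + 4798} = \frac{2038}{2162} = 2038 \cdot \frac{1}{2162} = \frac{1019}{1081}$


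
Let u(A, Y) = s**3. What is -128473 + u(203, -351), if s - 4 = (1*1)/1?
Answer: -128348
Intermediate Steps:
s = 5 (s = 4 + (1*1)/1 = 4 + 1*1 = 4 + 1 = 5)
u(A, Y) = 125 (u(A, Y) = 5**3 = 125)
-128473 + u(203, -351) = -128473 + 125 = -128348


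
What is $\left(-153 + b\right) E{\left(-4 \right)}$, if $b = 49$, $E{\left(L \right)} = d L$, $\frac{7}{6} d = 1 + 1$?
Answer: $\frac{4992}{7} \approx 713.14$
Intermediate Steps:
$d = \frac{12}{7}$ ($d = \frac{6 \left(1 + 1\right)}{7} = \frac{6}{7} \cdot 2 = \frac{12}{7} \approx 1.7143$)
$E{\left(L \right)} = \frac{12 L}{7}$
$\left(-153 + b\right) E{\left(-4 \right)} = \left(-153 + 49\right) \frac{12}{7} \left(-4\right) = \left(-104\right) \left(- \frac{48}{7}\right) = \frac{4992}{7}$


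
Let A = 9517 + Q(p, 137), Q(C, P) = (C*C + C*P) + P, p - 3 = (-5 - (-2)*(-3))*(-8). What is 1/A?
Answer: 1/30402 ≈ 3.2893e-5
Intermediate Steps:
p = 91 (p = 3 + (-5 - (-2)*(-3))*(-8) = 3 + (-5 - 1*6)*(-8) = 3 + (-5 - 6)*(-8) = 3 - 11*(-8) = 3 + 88 = 91)
Q(C, P) = P + C² + C*P (Q(C, P) = (C² + C*P) + P = P + C² + C*P)
A = 30402 (A = 9517 + (137 + 91² + 91*137) = 9517 + (137 + 8281 + 12467) = 9517 + 20885 = 30402)
1/A = 1/30402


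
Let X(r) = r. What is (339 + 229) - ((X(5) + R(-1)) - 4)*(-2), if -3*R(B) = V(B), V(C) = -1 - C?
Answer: 570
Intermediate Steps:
R(B) = ⅓ + B/3 (R(B) = -(-1 - B)/3 = ⅓ + B/3)
(339 + 229) - ((X(5) + R(-1)) - 4)*(-2) = (339 + 229) - ((5 + (⅓ + (⅓)*(-1))) - 4)*(-2) = 568 - ((5 + (⅓ - ⅓)) - 4)*(-2) = 568 - ((5 + 0) - 4)*(-2) = 568 - (5 - 4)*(-2) = 568 - 1*1*(-2) = 568 - 1*(-2) = 568 + 2 = 570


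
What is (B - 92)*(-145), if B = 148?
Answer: -8120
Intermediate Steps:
(B - 92)*(-145) = (148 - 92)*(-145) = 56*(-145) = -8120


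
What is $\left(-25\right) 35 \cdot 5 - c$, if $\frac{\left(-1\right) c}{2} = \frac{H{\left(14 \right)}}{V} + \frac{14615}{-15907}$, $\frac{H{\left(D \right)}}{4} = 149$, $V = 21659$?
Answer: $- \frac{1507931625801}{344529713} \approx -4376.8$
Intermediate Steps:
$H{\left(D \right)} = 596$ ($H{\left(D \right)} = 4 \cdot 149 = 596$)
$c = \frac{614131426}{344529713}$ ($c = - 2 \left(\frac{596}{21659} + \frac{14615}{-15907}\right) = - 2 \left(596 \cdot \frac{1}{21659} + 14615 \left(- \frac{1}{15907}\right)\right) = - 2 \left(\frac{596}{21659} - \frac{14615}{15907}\right) = \left(-2\right) \left(- \frac{307065713}{344529713}\right) = \frac{614131426}{344529713} \approx 1.7825$)
$\left(-25\right) 35 \cdot 5 - c = \left(-25\right) 35 \cdot 5 - \frac{614131426}{344529713} = \left(-875\right) 5 - \frac{614131426}{344529713} = -4375 - \frac{614131426}{344529713} = - \frac{1507931625801}{344529713}$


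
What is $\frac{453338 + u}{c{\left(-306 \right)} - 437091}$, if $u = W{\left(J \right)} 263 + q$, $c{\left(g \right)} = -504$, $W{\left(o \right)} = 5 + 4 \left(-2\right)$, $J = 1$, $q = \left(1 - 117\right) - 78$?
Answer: $- \frac{30157}{29173} \approx -1.0337$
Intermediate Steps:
$q = -194$ ($q = -116 - 78 = -194$)
$W{\left(o \right)} = -3$ ($W{\left(o \right)} = 5 - 8 = -3$)
$u = -983$ ($u = \left(-3\right) 263 - 194 = -789 - 194 = -983$)
$\frac{453338 + u}{c{\left(-306 \right)} - 437091} = \frac{453338 - 983}{-504 - 437091} = \frac{452355}{-437595} = 452355 \left(- \frac{1}{437595}\right) = - \frac{30157}{29173}$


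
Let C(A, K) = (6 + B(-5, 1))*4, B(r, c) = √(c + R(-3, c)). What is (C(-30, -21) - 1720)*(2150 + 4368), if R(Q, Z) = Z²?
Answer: -11054528 + 26072*√2 ≈ -1.1018e+7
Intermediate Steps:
B(r, c) = √(c + c²)
C(A, K) = 24 + 4*√2 (C(A, K) = (6 + √(1*(1 + 1)))*4 = (6 + √(1*2))*4 = (6 + √2)*4 = 24 + 4*√2)
(C(-30, -21) - 1720)*(2150 + 4368) = ((24 + 4*√2) - 1720)*(2150 + 4368) = (-1696 + 4*√2)*6518 = -11054528 + 26072*√2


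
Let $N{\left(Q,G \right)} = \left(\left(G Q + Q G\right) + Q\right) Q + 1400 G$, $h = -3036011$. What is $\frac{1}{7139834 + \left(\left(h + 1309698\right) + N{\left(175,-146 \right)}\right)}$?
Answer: $- \frac{1}{3702754} \approx -2.7007 \cdot 10^{-7}$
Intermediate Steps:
$N{\left(Q,G \right)} = 1400 G + Q \left(Q + 2 G Q\right)$ ($N{\left(Q,G \right)} = \left(\left(G Q + G Q\right) + Q\right) Q + 1400 G = \left(2 G Q + Q\right) Q + 1400 G = \left(Q + 2 G Q\right) Q + 1400 G = Q \left(Q + 2 G Q\right) + 1400 G = 1400 G + Q \left(Q + 2 G Q\right)$)
$\frac{1}{7139834 + \left(\left(h + 1309698\right) + N{\left(175,-146 \right)}\right)} = \frac{1}{7139834 + \left(\left(-3036011 + 1309698\right) + \left(175^{2} + 1400 \left(-146\right) + 2 \left(-146\right) 175^{2}\right)\right)} = \frac{1}{7139834 + \left(-1726313 + \left(30625 - 204400 + 2 \left(-146\right) 30625\right)\right)} = \frac{1}{7139834 - 10842588} = \frac{1}{-3702754} = - \frac{1}{3702754}$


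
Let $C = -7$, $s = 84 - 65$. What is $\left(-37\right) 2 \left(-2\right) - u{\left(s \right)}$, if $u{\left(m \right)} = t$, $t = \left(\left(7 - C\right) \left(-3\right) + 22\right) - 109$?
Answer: $277$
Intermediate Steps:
$s = 19$
$t = -129$ ($t = \left(\left(7 - -7\right) \left(-3\right) + 22\right) - 109 = \left(\left(7 + 7\right) \left(-3\right) + 22\right) - 109 = \left(14 \left(-3\right) + 22\right) - 109 = \left(-42 + 22\right) - 109 = -20 - 109 = -129$)
$u{\left(m \right)} = -129$
$\left(-37\right) 2 \left(-2\right) - u{\left(s \right)} = \left(-37\right) 2 \left(-2\right) - -129 = \left(-74\right) \left(-2\right) + 129 = 148 + 129 = 277$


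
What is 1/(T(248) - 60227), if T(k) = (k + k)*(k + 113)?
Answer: 1/118829 ≈ 8.4155e-6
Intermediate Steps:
T(k) = 2*k*(113 + k) (T(k) = (2*k)*(113 + k) = 2*k*(113 + k))
1/(T(248) - 60227) = 1/(2*248*(113 + 248) - 60227) = 1/(2*248*361 - 60227) = 1/(179056 - 60227) = 1/118829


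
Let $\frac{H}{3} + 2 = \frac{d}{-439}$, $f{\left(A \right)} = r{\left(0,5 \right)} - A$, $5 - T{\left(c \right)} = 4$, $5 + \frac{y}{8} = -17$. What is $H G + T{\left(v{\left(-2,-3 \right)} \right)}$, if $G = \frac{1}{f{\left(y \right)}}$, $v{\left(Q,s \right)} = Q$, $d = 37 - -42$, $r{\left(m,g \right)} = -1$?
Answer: $\frac{73954}{76825} \approx 0.96263$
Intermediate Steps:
$d = 79$ ($d = 37 + 42 = 79$)
$y = -176$ ($y = -40 + 8 \left(-17\right) = -40 - 136 = -176$)
$T{\left(c \right)} = 1$ ($T{\left(c \right)} = 5 - 4 = 1$)
$f{\left(A \right)} = -1 - A$
$G = \frac{1}{175}$ ($G = \frac{1}{-1 - -176} = \frac{1}{-1 + 176} = \frac{1}{175} \approx 0.0057143$)
$H = - \frac{2871}{439}$ ($H = -6 + 3 \frac{79}{-439} = -6 + 3 \cdot 79 \left(- \frac{1}{439}\right) = -6 + 3 \left(- \frac{79}{439}\right) = -6 - \frac{237}{439} = - \frac{2871}{439} \approx -6.5399$)
$H G + T{\left(v{\left(-2,-3 \right)} \right)} = \left(- \frac{2871}{439}\right) \frac{1}{175} + 1 = - \frac{2871}{76825} + 1 = \frac{73954}{76825}$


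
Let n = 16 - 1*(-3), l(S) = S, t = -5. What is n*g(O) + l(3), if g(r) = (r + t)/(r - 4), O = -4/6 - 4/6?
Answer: 409/16 ≈ 25.563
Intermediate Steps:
O = -4/3 (O = -4*1/6 - 4*1/6 = -2/3 - 2/3 = -4/3 ≈ -1.3333)
n = 19 (n = 16 + 3 = 19)
g(r) = (-5 + r)/(-4 + r) (g(r) = (r - 5)/(r - 4) = (-5 + r)/(-4 + r))
n*g(O) + l(3) = 19*((-5 - 4/3)/(-4 - 4/3)) + 3 = 19*(-19/3/(-16/3)) + 3 = 19*(-3/16*(-19/3)) + 3 = 19*(19/16) + 3 = 361/16 + 3 = 409/16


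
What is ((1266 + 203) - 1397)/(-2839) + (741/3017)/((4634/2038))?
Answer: 1640361273/19845714371 ≈ 0.082656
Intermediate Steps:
((1266 + 203) - 1397)/(-2839) + (741/3017)/((4634/2038)) = (1469 - 1397)*(-1/2839) + (741*(1/3017))/((4634*(1/2038))) = 72*(-1/2839) + 741/(3017*(2317/1019)) = -72/2839 + (741/3017)*(1019/2317) = -72/2839 + 755079/6990389 = 1640361273/19845714371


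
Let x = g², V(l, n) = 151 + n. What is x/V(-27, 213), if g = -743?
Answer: 552049/364 ≈ 1516.6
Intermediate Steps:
x = 552049 (x = (-743)² = 552049)
x/V(-27, 213) = 552049/(151 + 213) = 552049/364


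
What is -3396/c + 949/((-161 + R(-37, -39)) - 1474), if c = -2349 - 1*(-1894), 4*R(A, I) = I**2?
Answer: 2188192/326235 ≈ 6.7074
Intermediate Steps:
R(A, I) = I**2/4
c = -455 (c = -2349 + 1894 = -455)
-3396/c + 949/((-161 + R(-37, -39)) - 1474) = -3396/(-455) + 949/((-161 + (1/4)*(-39)**2) - 1474) = -3396*(-1/455) + 949/((-161 + (1/4)*1521) - 1474) = 3396/455 + 949/((-161 + 1521/4) - 1474) = 3396/455 + 949/(877/4 - 1474) = 3396/455 + 949/(-5019/4) = 3396/455 + 949*(-4/5019) = 3396/455 - 3796/5019 = 2188192/326235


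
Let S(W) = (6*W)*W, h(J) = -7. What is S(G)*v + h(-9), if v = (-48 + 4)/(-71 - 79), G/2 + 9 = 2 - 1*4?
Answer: 21121/25 ≈ 844.84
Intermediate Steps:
G = -22 (G = -18 + 2*(2 - 1*4) = -18 + 2*(2 - 4) = -18 + 2*(-2) = -18 - 4 = -22)
v = 22/75 (v = -44/(-150) = -44*(-1/150) = 22/75 ≈ 0.29333)
S(W) = 6*W²
S(G)*v + h(-9) = (6*(-22)²)*(22/75) - 7 = (6*484)*(22/75) - 7 = 2904*(22/75) - 7 = 21296/25 - 7 = 21121/25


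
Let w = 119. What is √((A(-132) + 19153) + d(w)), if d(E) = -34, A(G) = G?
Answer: √18987 ≈ 137.79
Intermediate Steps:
√((A(-132) + 19153) + d(w)) = √((-132 + 19153) - 34) = √(19021 - 34) = √18987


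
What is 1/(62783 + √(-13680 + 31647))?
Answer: 62783/3941687122 - √17967/3941687122 ≈ 1.5894e-5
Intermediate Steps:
1/(62783 + √(-13680 + 31647)) = 1/(62783 + √17967)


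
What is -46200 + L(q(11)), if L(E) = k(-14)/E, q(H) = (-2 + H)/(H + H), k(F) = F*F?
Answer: -411488/9 ≈ -45721.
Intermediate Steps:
k(F) = F**2
q(H) = (-2 + H)/(2*H) (q(H) = (-2 + H)/((2*H)) = (-2 + H)*(1/(2*H)) = (-2 + H)/(2*H))
L(E) = 196/E (L(E) = (-14)**2/E = 196/E)
-46200 + L(q(11)) = -46200 + 196/(((1/2)*(-2 + 11)/11)) = -46200 + 196/(((1/2)*(1/11)*9)) = -46200 + 196/(9/22) = -46200 + 196*(22/9) = -46200 + 4312/9 = -411488/9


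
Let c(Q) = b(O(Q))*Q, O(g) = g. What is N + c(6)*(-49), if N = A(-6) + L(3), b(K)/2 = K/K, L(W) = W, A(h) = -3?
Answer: -588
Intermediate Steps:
b(K) = 2 (b(K) = 2*(K/K) = 2*1 = 2)
N = 0 (N = -3 + 3 = 0)
c(Q) = 2*Q
N + c(6)*(-49) = 0 + (2*6)*(-49) = 0 + 12*(-49) = 0 - 588 = -588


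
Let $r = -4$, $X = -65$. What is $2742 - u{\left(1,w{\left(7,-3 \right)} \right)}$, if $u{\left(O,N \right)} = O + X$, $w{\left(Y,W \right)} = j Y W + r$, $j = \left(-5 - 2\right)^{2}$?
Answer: $2806$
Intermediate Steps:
$j = 49$ ($j = \left(-7\right)^{2} = 49$)
$w{\left(Y,W \right)} = -4 + 49 W Y$ ($w{\left(Y,W \right)} = 49 Y W - 4 = 49 W Y - 4 = -4 + 49 W Y$)
$u{\left(O,N \right)} = -65 + O$ ($u{\left(O,N \right)} = O - 65 = -65 + O$)
$2742 - u{\left(1,w{\left(7,-3 \right)} \right)} = 2742 - \left(-65 + 1\right) = 2742 - -64 = 2742 + 64 = 2806$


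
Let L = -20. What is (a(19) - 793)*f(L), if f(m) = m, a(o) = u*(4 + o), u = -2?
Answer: 16780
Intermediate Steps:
a(o) = -8 - 2*o (a(o) = -2*(4 + o) = -8 - 2*o)
(a(19) - 793)*f(L) = ((-8 - 2*19) - 793)*(-20) = ((-8 - 38) - 793)*(-20) = (-46 - 793)*(-20) = -839*(-20) = 16780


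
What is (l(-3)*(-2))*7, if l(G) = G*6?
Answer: 252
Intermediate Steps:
l(G) = 6*G
(l(-3)*(-2))*7 = ((6*(-3))*(-2))*7 = -18*(-2)*7 = 36*7 = 252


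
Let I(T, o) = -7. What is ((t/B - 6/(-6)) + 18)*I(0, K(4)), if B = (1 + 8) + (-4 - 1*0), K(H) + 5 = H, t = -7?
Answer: -616/5 ≈ -123.20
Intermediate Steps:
K(H) = -5 + H
B = 5 (B = 9 + (-4 + 0) = 9 - 4 = 5)
((t/B - 6/(-6)) + 18)*I(0, K(4)) = ((-7/5 - 6/(-6)) + 18)*(-7) = ((-7*⅕ - 6*(-⅙)) + 18)*(-7) = ((-7/5 + 1) + 18)*(-7) = (-⅖ + 18)*(-7) = (88/5)*(-7) = -616/5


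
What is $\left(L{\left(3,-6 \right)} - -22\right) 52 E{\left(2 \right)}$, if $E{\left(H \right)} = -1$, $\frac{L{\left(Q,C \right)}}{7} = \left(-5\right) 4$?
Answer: $6136$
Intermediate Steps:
$L{\left(Q,C \right)} = -140$ ($L{\left(Q,C \right)} = 7 \left(\left(-5\right) 4\right) = 7 \left(-20\right) = -140$)
$\left(L{\left(3,-6 \right)} - -22\right) 52 E{\left(2 \right)} = \left(-140 - -22\right) 52 \left(-1\right) = \left(-140 + 22\right) 52 \left(-1\right) = \left(-118\right) 52 \left(-1\right) = \left(-6136\right) \left(-1\right) = 6136$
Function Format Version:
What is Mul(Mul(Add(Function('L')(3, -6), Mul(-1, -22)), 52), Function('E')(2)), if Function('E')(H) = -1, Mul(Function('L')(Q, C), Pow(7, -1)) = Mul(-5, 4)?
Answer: 6136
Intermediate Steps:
Function('L')(Q, C) = -140 (Function('L')(Q, C) = Mul(7, Mul(-5, 4)) = Mul(7, -20) = -140)
Mul(Mul(Add(Function('L')(3, -6), Mul(-1, -22)), 52), Function('E')(2)) = Mul(Mul(Add(-140, Mul(-1, -22)), 52), -1) = Mul(Mul(Add(-140, 22), 52), -1) = Mul(Mul(-118, 52), -1) = Mul(-6136, -1) = 6136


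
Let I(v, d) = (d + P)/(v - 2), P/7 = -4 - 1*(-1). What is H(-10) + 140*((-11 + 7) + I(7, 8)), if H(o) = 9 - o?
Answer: -905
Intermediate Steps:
P = -21 (P = 7*(-4 - 1*(-1)) = 7*(-4 + 1) = 7*(-3) = -21)
I(v, d) = (-21 + d)/(-2 + v) (I(v, d) = (d - 21)/(v - 2) = (-21 + d)/(-2 + v))
H(-10) + 140*((-11 + 7) + I(7, 8)) = (9 - 1*(-10)) + 140*((-11 + 7) + (-21 + 8)/(-2 + 7)) = (9 + 10) + 140*(-4 - 13/5) = 19 + 140*(-4 + (⅕)*(-13)) = 19 + 140*(-4 - 13/5) = 19 + 140*(-33/5) = 19 - 924 = -905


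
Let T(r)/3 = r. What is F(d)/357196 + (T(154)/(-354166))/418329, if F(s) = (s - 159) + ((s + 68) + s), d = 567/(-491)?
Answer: -81808823147495/309338255377566606 ≈ -0.00026446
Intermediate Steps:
T(r) = 3*r
d = -567/491 (d = 567*(-1/491) = -567/491 ≈ -1.1548)
F(s) = -91 + 3*s (F(s) = (-159 + s) + ((68 + s) + s) = (-159 + s) + (68 + 2*s) = -91 + 3*s)
F(d)/357196 + (T(154)/(-354166))/418329 = (-91 + 3*(-567/491))/357196 + ((3*154)/(-354166))/418329 = (-91 - 1701/491)*(1/357196) + (462*(-1/354166))*(1/418329) = -46382/491*1/357196 - 231/177083*1/418329 = -3313/12527374 - 77/24692984769 = -81808823147495/309338255377566606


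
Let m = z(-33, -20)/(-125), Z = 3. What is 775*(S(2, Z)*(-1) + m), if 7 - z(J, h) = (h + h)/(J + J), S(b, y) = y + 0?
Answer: -390166/165 ≈ -2364.6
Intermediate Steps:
S(b, y) = y
z(J, h) = 7 - h/J (z(J, h) = 7 - (h + h)/(J + J) = 7 - 2*h/(2*J) = 7 - 2*h*1/(2*J) = 7 - h/J)
m = -211/4125 (m = (7 - 1*(-20)/(-33))/(-125) = (7 - 1*(-20)*(-1/33))*(-1/125) = (7 - 20/33)*(-1/125) = (211/33)*(-1/125) = -211/4125 ≈ -0.051152)
775*(S(2, Z)*(-1) + m) = 775*(3*(-1) - 211/4125) = 775*(-3 - 211/4125) = 775*(-12586/4125) = -390166/165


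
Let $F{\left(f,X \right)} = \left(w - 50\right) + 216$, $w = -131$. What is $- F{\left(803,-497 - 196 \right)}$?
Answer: $-35$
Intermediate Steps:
$F{\left(f,X \right)} = 35$ ($F{\left(f,X \right)} = \left(-131 - 50\right) + 216 = -181 + 216 = 35$)
$- F{\left(803,-497 - 196 \right)} = \left(-1\right) 35 = -35$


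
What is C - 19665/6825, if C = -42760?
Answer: -19457111/455 ≈ -42763.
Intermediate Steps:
C - 19665/6825 = -42760 - 19665/6825 = -42760 - 1*1311/455 = -42760 - 1311/455 = -19457111/455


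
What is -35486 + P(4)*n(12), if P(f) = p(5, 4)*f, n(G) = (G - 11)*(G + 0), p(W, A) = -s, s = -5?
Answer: -35246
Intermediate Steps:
p(W, A) = 5 (p(W, A) = -1*(-5) = 5)
n(G) = G*(-11 + G) (n(G) = (-11 + G)*G = G*(-11 + G))
P(f) = 5*f
-35486 + P(4)*n(12) = -35486 + (5*4)*(12*(-11 + 12)) = -35486 + 20*(12*1) = -35486 + 20*12 = -35486 + 240 = -35246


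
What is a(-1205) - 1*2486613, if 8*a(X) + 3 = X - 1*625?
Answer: -19894737/8 ≈ -2.4868e+6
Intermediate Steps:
a(X) = -157/2 + X/8 (a(X) = -3/8 + (X - 1*625)/8 = -3/8 + (X - 625)/8 = -3/8 + (-625 + X)/8 = -3/8 + (-625/8 + X/8) = -157/2 + X/8)
a(-1205) - 1*2486613 = (-157/2 + (⅛)*(-1205)) - 1*2486613 = (-157/2 - 1205/8) - 2486613 = -1833/8 - 2486613 = -19894737/8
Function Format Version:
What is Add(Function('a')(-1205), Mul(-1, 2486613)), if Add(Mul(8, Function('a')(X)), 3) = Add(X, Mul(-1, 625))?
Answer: Rational(-19894737, 8) ≈ -2.4868e+6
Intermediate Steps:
Function('a')(X) = Add(Rational(-157, 2), Mul(Rational(1, 8), X)) (Function('a')(X) = Add(Rational(-3, 8), Mul(Rational(1, 8), Add(X, Mul(-1, 625)))) = Add(Rational(-3, 8), Mul(Rational(1, 8), Add(X, -625))) = Add(Rational(-3, 8), Mul(Rational(1, 8), Add(-625, X))) = Add(Rational(-3, 8), Add(Rational(-625, 8), Mul(Rational(1, 8), X))) = Add(Rational(-157, 2), Mul(Rational(1, 8), X)))
Add(Function('a')(-1205), Mul(-1, 2486613)) = Add(Add(Rational(-157, 2), Mul(Rational(1, 8), -1205)), Mul(-1, 2486613)) = Add(Add(Rational(-157, 2), Rational(-1205, 8)), -2486613) = Add(Rational(-1833, 8), -2486613) = Rational(-19894737, 8)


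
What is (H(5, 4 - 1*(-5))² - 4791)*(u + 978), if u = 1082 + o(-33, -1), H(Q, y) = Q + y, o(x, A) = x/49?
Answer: -463667665/49 ≈ -9.4626e+6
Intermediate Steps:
o(x, A) = x/49 (o(x, A) = x*(1/49) = x/49)
u = 52985/49 (u = 1082 + (1/49)*(-33) = 1082 - 33/49 = 52985/49 ≈ 1081.3)
(H(5, 4 - 1*(-5))² - 4791)*(u + 978) = ((5 + (4 - 1*(-5)))² - 4791)*(52985/49 + 978) = ((5 + (4 + 5))² - 4791)*(100907/49) = ((5 + 9)² - 4791)*(100907/49) = (14² - 4791)*(100907/49) = (196 - 4791)*(100907/49) = -4595*100907/49 = -463667665/49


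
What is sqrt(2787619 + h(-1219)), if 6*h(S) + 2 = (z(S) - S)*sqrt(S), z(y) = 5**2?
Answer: sqrt(25088568 + 1866*I*sqrt(1219))/3 ≈ 1669.6 + 2.1678*I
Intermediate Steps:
z(y) = 25
h(S) = -1/3 + sqrt(S)*(25 - S)/6 (h(S) = -1/3 + ((25 - S)*sqrt(S))/6 = -1/3 + (sqrt(S)*(25 - S))/6 = -1/3 + sqrt(S)*(25 - S)/6)
sqrt(2787619 + h(-1219)) = sqrt(2787619 + (-1/3 - (-1219)*I*sqrt(1219)/6 + 25*sqrt(-1219)/6)) = sqrt(2787619 + (-1/3 - (-1219)*I*sqrt(1219)/6 + 25*(I*sqrt(1219))/6)) = sqrt(2787619 + (-1/3 + 1219*I*sqrt(1219)/6 + 25*I*sqrt(1219)/6)) = sqrt(2787619 + (-1/3 + 622*I*sqrt(1219)/3)) = sqrt(8362856/3 + 622*I*sqrt(1219)/3)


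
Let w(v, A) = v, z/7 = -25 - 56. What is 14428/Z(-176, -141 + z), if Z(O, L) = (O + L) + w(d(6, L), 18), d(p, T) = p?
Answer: -7214/439 ≈ -16.433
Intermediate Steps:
z = -567 (z = 7*(-25 - 56) = 7*(-81) = -567)
Z(O, L) = 6 + L + O (Z(O, L) = (O + L) + 6 = (L + O) + 6 = 6 + L + O)
14428/Z(-176, -141 + z) = 14428/(6 + (-141 - 567) - 176) = 14428/(6 - 708 - 176) = 14428/(-878) = 14428*(-1/878) = -7214/439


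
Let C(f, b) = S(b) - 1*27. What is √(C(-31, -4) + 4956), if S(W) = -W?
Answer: √4933 ≈ 70.235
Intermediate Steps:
C(f, b) = -27 - b (C(f, b) = -b - 1*27 = -b - 27 = -27 - b)
√(C(-31, -4) + 4956) = √((-27 - 1*(-4)) + 4956) = √((-27 + 4) + 4956) = √(-23 + 4956) = √4933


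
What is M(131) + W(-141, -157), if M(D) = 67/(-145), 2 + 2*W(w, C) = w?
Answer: -20869/290 ≈ -71.962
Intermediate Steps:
W(w, C) = -1 + w/2
M(D) = -67/145 (M(D) = 67*(-1/145) = -67/145)
M(131) + W(-141, -157) = -67/145 + (-1 + (½)*(-141)) = -67/145 + (-1 - 141/2) = -67/145 - 143/2 = -20869/290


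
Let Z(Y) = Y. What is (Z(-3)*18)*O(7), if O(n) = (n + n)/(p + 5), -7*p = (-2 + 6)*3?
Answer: -5292/23 ≈ -230.09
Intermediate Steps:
p = -12/7 (p = -(-2 + 6)*3/7 = -4*3/7 = -⅐*12 = -12/7 ≈ -1.7143)
O(n) = 14*n/23 (O(n) = (n + n)/(-12/7 + 5) = (2*n)/(23/7) = (2*n)*(7/23) = 14*n/23)
(Z(-3)*18)*O(7) = (-3*18)*((14/23)*7) = -54*98/23 = -5292/23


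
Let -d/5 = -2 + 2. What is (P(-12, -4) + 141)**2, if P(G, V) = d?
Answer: 19881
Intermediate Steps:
d = 0 (d = -5*(-2 + 2) = -5*0 = 0)
P(G, V) = 0
(P(-12, -4) + 141)**2 = (0 + 141)**2 = 141**2 = 19881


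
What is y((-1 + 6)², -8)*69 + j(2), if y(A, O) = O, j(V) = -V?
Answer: -554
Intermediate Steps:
y((-1 + 6)², -8)*69 + j(2) = -8*69 - 1*2 = -552 - 2 = -554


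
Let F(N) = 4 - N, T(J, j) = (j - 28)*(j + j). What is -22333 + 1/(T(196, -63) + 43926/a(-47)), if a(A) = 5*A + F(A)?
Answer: -23067956605/1032909 ≈ -22333.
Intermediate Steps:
T(J, j) = 2*j*(-28 + j) (T(J, j) = (-28 + j)*(2*j) = 2*j*(-28 + j))
a(A) = 4 + 4*A (a(A) = 5*A + (4 - A) = 4 + 4*A)
-22333 + 1/(T(196, -63) + 43926/a(-47)) = -22333 + 1/(2*(-63)*(-28 - 63) + 43926/(4 + 4*(-47))) = -22333 + 1/(2*(-63)*(-91) + 43926/(4 - 188)) = -22333 + 1/(11466 + 43926/(-184)) = -22333 + 1/(11466 + 43926*(-1/184)) = -22333 + 1/(11466 - 21963/92) = -22333 + 1/(1032909/92) = -22333 + 92/1032909 = -23067956605/1032909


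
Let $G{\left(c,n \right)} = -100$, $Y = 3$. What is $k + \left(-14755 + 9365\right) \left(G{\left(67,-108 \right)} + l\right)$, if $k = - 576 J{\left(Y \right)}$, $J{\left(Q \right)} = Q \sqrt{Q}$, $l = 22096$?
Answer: $-118558440 - 1728 \sqrt{3} \approx -1.1856 \cdot 10^{8}$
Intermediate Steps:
$J{\left(Q \right)} = Q^{\frac{3}{2}}$
$k = - 1728 \sqrt{3}$ ($k = - 576 \cdot 3^{\frac{3}{2}} = - 576 \cdot 3 \sqrt{3} = - 1728 \sqrt{3} \approx -2993.0$)
$k + \left(-14755 + 9365\right) \left(G{\left(67,-108 \right)} + l\right) = - 1728 \sqrt{3} + \left(-14755 + 9365\right) \left(-100 + 22096\right) = - 1728 \sqrt{3} - 118558440 = -118558440 - 1728 \sqrt{3}$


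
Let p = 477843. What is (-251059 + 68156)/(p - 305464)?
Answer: -182903/172379 ≈ -1.0611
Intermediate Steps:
(-251059 + 68156)/(p - 305464) = (-251059 + 68156)/(477843 - 305464) = -182903/172379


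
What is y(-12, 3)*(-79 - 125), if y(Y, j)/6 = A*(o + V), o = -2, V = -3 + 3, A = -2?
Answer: -4896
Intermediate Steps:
V = 0
y(Y, j) = 24 (y(Y, j) = 6*(-2*(-2 + 0)) = 6*(-2*(-2)) = 6*4 = 24)
y(-12, 3)*(-79 - 125) = 24*(-79 - 125) = 24*(-204) = -4896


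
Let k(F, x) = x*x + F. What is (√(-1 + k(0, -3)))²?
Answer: 8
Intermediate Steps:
k(F, x) = F + x² (k(F, x) = x² + F = F + x²)
(√(-1 + k(0, -3)))² = (√(-1 + (0 + (-3)²)))² = (√(-1 + (0 + 9)))² = (√(-1 + 9))² = (√8)² = (2*√2)² = 8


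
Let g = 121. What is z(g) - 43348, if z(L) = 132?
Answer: -43216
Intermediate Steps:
z(g) - 43348 = 132 - 43348 = -43216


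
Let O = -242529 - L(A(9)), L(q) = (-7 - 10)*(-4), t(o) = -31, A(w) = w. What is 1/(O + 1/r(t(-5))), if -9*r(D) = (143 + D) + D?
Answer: -9/2183374 ≈ -4.1221e-6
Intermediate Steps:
r(D) = -143/9 - 2*D/9 (r(D) = -((143 + D) + D)/9 = -(143 + 2*D)/9 = -143/9 - 2*D/9)
L(q) = 68 (L(q) = -17*(-4) = 68)
O = -242597 (O = -242529 - 1*68 = -242529 - 68 = -242597)
1/(O + 1/r(t(-5))) = 1/(-242597 + 1/(-143/9 - 2/9*(-31))) = 1/(-242597 + 1/(-143/9 + 62/9)) = 1/(-242597 + 1/(-9)) = 1/(-242597 - 1/9) = 1/(-2183374/9) = -9/2183374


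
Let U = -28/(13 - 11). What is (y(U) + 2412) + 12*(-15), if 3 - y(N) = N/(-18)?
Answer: 20108/9 ≈ 2234.2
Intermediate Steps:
U = -14 (U = -28/2 = -28*½ = -14)
y(N) = 3 + N/18 (y(N) = 3 - N/(-18) = 3 - N*(-1)/18 = 3 - (-1)*N/18 = 3 + N/18)
(y(U) + 2412) + 12*(-15) = ((3 + (1/18)*(-14)) + 2412) + 12*(-15) = ((3 - 7/9) + 2412) - 180 = (20/9 + 2412) - 180 = 21728/9 - 180 = 20108/9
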